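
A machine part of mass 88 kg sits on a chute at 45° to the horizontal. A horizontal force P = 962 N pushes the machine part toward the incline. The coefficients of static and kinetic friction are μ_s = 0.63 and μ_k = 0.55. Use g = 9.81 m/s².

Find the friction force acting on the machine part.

Normal direction: N = m g cos θ + P sin θ = 1291 N.
Along the incline, the net driving force (taking up-slope positive) is P cos θ − m g sin θ = 680.2 − 610.4 = 69.81 N, so equilibrium requires friction f = -69.81 N (down-slope).
The limit of static friction is μ_s N = 813.1 N.
Since 69.81 N is within the 813.1 N limit, the machine part stays put and friction is exactly 69.8 N.

f ≈ 69.8 N (down the incline)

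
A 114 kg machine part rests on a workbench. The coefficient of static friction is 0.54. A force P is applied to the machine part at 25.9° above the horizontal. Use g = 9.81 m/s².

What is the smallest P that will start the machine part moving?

P ≈ 532 N

N = m g − P sin α (the pull lifts the machine part).
At impending slip, P cos α = μ_s N = μ_s (m g − P sin α).
Solving: P (cos α + μ_s sin α) = μ_s m g → P = 0.54×1120/(cos 25.9° + 0.54 sin 25.9°) = 604/1.135 = 532 N.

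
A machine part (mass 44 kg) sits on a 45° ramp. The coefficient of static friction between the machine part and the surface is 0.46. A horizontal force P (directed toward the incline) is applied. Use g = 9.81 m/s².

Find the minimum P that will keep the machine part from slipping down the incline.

The machine part tends to slide down (tan θ > μ_s), so at the point of impending slip friction acts up-slope at its limit: f = μ_s N.
Perpendicular to the incline: N = m g cos θ + P sin θ.
Along the incline: P cos θ + μ_s N = m g sin θ, i.e. P cos θ + μ_s (m g cos θ + P sin θ) = m g sin θ.
Solving, P (cos θ + μ_s sin θ) = m g (sin θ − μ_s cos θ), so P = 432×0.3818/1.032 = 160 N.

P_min ≈ 160 N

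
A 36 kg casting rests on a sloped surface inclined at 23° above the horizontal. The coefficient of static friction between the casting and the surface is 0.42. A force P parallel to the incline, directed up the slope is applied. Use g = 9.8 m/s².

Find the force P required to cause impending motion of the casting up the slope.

At impending motion up the slope, friction acts down-slope at its limit: f = μ_s N.
P is parallel to the surface, so N = m g cos θ = 325 N.
Along the incline: P = m g sin θ + μ_s N = 138 + 0.42×325 = 274 N.

P ≈ 274 N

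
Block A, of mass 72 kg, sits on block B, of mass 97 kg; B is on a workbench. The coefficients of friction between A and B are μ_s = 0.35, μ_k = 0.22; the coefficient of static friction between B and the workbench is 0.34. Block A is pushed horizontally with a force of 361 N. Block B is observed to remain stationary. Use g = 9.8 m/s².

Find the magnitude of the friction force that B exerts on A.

f ≈ 155 N

The normal force B exerts on A is simply A's weight, N₁ = 705.6 N.
So the A–B interface can sustain at most μ_s N₁ = 247 N of static friction.
Since P = 361 N > 247 N, A slides on B; the A–B friction is kinetic: f₁ = μ_k N₁ = 0.22×705.6 = 155 N.
By Newton's third law B feels 155 N forward from A. With B stationary, the floor's static friction on B balances it: f₂ = 155 N (well within μ_s(m_A+m_B)g = 563.1 N).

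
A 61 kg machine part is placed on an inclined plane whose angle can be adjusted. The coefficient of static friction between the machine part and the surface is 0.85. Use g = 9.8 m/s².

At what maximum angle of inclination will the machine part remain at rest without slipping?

At the slip threshold, m g sin θ = μ_s · m g cos θ, so tan θ = μ_s.
θ_max = arctan(0.85) = 40.4°.

θ_max ≈ 40.4°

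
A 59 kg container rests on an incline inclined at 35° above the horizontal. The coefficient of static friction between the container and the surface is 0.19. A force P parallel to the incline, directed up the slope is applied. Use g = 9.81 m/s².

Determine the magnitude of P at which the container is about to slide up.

At impending motion up the slope, friction acts down-slope at its limit: f = μ_s N.
P is parallel to the surface, so N = m g cos θ = 474 N.
Along the incline: P = m g sin θ + μ_s N = 332 + 0.19×474 = 422 N.

P ≈ 422 N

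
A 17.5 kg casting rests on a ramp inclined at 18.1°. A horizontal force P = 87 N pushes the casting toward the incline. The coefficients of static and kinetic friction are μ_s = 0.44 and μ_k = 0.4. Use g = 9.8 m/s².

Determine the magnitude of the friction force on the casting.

Resolve perpendicular to the incline: N = m g cos θ + P sin θ = 17.5×9.8×cos 18.1° + 87×sin 18.1° = 190 N.
Parallel to the incline: P cos θ − m g sin θ = 82.69 − 53.28 = 29.41 N; the friction needed to balance this is 29.41 N acting down the slope.
The limit of static friction is μ_s N = 83.62 N.
|f_req| = 29.41 ≤ 83.62 N → the casting is in equilibrium; friction equals the required value.

f ≈ 29.4 N (down the incline)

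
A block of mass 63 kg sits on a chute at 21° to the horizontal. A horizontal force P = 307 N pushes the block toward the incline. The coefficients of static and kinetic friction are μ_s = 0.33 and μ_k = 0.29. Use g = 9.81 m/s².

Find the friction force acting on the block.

Resolve perpendicular to the incline: N = m g cos θ + P sin θ = 63×9.81×cos 21° + 307×sin 21° = 687 N.
Along the incline, the net driving force (taking up-slope positive) is P cos θ − m g sin θ = 286.6 − 221.5 = 65.13 N, so equilibrium requires friction f = -65.13 N (down-slope).
The limit of static friction is μ_s N = 226.7 N.
|f_req| = 65.13 ≤ 226.7 N → the block is in equilibrium; friction equals the required value.

f ≈ 65.1 N (down the incline)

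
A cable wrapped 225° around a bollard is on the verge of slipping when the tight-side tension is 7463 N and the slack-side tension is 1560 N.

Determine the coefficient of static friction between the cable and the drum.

T₂/T₁ = e^{μβ} → μ = ln(T₂/T₁)/β.
β = 225° = 3.927 rad.
μ = ln(7463/1560)/3.927 = ln(4.784)/3.927 = 0.399.

μ ≈ 0.399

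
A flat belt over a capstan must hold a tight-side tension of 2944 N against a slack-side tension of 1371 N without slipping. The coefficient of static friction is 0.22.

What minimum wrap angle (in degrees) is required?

T₂/T₁ = e^{μβ} → β = ln(T₂/T₁)/μ.
β = ln(2944/1371)/0.22 = 0.7642/0.22 = 3.474 rad.
In degrees: β = 3.474 × 180/π = 199°.

β_min ≈ 199°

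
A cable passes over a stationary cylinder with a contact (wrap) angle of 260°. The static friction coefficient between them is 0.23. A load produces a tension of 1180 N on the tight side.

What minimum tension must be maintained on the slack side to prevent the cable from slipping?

T_min ≈ 416 N

Capstan equation at impending slip: T_tight/T_slack = e^{μβ}.
β = 260° = 4.538 rad; e^{μβ} = e^{0.23×4.538} = 2.84.
T_slack = T_tight / e^{μβ} = 1180 / 2.84 = 416 N.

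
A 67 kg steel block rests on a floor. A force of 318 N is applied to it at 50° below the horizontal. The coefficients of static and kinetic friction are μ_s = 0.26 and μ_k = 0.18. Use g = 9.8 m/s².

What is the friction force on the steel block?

N = m g + P sin α = 656.6 + 318×sin 50° = 900.2 N.
Horizontally, friction must balance P cos α = 204.4 N.
The static-friction limit is μ_s N = 234.1 N.
204.4 ≤ 234.1 N → static; friction equals the required 204 N.

f ≈ 204 N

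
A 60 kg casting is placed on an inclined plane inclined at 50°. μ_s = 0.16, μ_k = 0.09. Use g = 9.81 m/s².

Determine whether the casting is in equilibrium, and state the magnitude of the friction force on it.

f ≈ 34.1 N

N = m g cos θ = 378 N.
Down-slope weight component: m g sin θ = 451 N.
μ_s N = 60.5 N.
451 > 60.5 N, so it slides; kinetic friction f = μ_k N = 0.09×378 = 34.1 N.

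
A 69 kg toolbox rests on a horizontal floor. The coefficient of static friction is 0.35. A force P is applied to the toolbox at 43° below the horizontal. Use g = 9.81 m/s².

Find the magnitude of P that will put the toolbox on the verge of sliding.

N = m g + P sin α (the push presses the toolbox into the horizontal floor).
At impending slip, P cos α = μ_s N = μ_s (m g + P sin α).
Solving: P (cos α − μ_s sin α) = μ_s m g → P = 0.35×677/(cos 43° − 0.35 sin 43°) = 237/0.4927 = 481 N.

P ≈ 481 N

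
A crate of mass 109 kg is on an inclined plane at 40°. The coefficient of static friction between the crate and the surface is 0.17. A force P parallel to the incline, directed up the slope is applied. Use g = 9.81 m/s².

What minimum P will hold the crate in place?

The crate tends to slide down (tan θ > μ_s), so at the point of impending slip friction acts up-slope at its limit: f = μ_s N.
P is parallel to the surface, so N = m g cos θ = 819 N.
Along the incline: P + μ_s N = m g sin θ, so P = 687 − 0.17×819 = 548 N.

P_min ≈ 548 N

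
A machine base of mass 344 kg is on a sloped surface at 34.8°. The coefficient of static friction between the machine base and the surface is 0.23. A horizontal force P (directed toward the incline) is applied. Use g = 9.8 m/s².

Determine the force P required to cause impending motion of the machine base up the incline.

P ≈ 3710 N

At impending motion up the slope, friction acts down-slope at its limit: f = μ_s N.
Perpendicular to the incline: N = m g cos θ + P sin θ.
Along the incline: P cos θ = m g sin θ + μ_s N = m g sin θ + μ_s (m g cos θ + P sin θ).
Solving, P (cos θ − μ_s sin θ) = m g (sin θ + μ_s cos θ), so P = 344×9.8×(sin 34.8° + 0.23 cos 34.8°)/(cos 34.8° − 0.23 sin 34.8°) = 3370×0.7596/0.6899 = 3710 N.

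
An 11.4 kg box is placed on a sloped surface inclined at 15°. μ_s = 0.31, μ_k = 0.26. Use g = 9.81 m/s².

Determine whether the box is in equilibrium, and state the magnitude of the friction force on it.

N = m g cos θ = 108 N.
Down-slope weight component: m g sin θ = 28.9 N.
μ_s N = 33.5 N.
28.9 ≤ 33.5 N, so it stays put; friction = 28.9 N.

f ≈ 28.9 N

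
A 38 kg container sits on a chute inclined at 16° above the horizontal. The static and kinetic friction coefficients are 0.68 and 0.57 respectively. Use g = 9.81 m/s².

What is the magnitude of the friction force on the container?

f ≈ 103 N (up the incline)

The normal reaction is N = m g cos θ = 358.3 N.
For equilibrium along the incline, friction must balance the weight component: f = m g sin θ = 102.8 N up the slope.
Static friction can supply at most μ_s N = 243.7 N.
Since |102.8| ≤ 243.7 N, the container remains in static equilibrium and friction takes exactly the required value.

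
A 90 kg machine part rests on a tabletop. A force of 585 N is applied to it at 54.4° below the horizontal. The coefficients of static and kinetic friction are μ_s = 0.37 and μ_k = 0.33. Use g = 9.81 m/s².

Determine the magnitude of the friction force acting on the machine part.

f ≈ 341 N

N = m g + P sin α = 882.9 + 585×sin 54.4° = 1359 N.
Horizontally, friction must balance P cos α = 340.5 N.
The static-friction limit is μ_s N = 502.7 N.
340.5 ≤ 502.7 N → static; friction equals the required 341 N.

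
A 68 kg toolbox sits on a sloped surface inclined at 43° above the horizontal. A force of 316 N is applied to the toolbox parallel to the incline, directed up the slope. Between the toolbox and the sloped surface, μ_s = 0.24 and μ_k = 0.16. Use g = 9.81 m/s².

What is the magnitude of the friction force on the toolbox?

Perpendicular to the surface, N = m g cos θ = 68·9.81·cos 43° = 487.9 N.
For equilibrium along the incline the friction force must supply f = m g sin θ − P = 454.9 − 316 = 138.9 N (positive meaning up-slope).
The static-friction ceiling is μ_s N = 0.24 × 487.9 = 117.1 N.
Since |138.9| > 117.1 N, static friction cannot hold it; the toolbox slides down the incline and kinetic friction applies: f = μ_k N = 0.16 × 487.9 = 78.1 N.

f ≈ 78.1 N (up the incline)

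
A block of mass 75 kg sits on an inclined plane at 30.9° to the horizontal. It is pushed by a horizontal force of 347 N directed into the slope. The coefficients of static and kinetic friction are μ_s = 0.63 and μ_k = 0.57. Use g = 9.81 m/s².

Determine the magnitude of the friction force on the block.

f ≈ 80.1 N (up the incline)

Normal direction: N = m g cos θ + P sin θ = 809.5 N.
Parallel to the incline: P cos θ − m g sin θ = 297.7 − 377.8 = -80.09 N; the friction needed to balance this is 80.09 N acting up the slope.
The limit of static friction is μ_s N = 510 N.
Since 80.09 N is within the 510 N limit, the block stays put and friction is exactly 80.1 N.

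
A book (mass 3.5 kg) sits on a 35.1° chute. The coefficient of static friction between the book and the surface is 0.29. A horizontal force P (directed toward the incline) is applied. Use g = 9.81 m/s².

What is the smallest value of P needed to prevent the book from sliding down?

P_min ≈ 11.8 N

The book tends to slide down (tan θ > μ_s), so at the point of impending slip friction acts up-slope at its limit: f = μ_s N.
Perpendicular to the incline: N = m g cos θ + P sin θ.
Along the incline: P cos θ + μ_s N = m g sin θ, i.e. P cos θ + μ_s (m g cos θ + P sin θ) = m g sin θ.
Solving, P (cos θ + μ_s sin θ) = m g (sin θ − μ_s cos θ), so P = 34.3×0.3377/0.9849 = 11.8 N.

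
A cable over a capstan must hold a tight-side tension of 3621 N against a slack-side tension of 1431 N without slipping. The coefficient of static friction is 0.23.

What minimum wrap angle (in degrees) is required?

T₂/T₁ = e^{μβ} → β = ln(T₂/T₁)/μ.
β = ln(3621/1431)/0.23 = 0.9284/0.23 = 4.036 rad.
In degrees: β = 4.036 × 180/π = 231°.

β_min ≈ 231°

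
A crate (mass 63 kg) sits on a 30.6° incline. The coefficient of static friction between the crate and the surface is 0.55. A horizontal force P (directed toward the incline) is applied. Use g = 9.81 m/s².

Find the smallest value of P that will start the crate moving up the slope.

P ≈ 1050 N

At impending motion up the slope, friction acts down-slope at its limit: f = μ_s N.
Perpendicular to the incline: N = m g cos θ + P sin θ.
Along the incline: P cos θ = m g sin θ + μ_s N = m g sin θ + μ_s (m g cos θ + P sin θ).
Solving, P (cos θ − μ_s sin θ) = m g (sin θ + μ_s cos θ), so P = 63×9.81×(sin 30.6° + 0.55 cos 30.6°)/(cos 30.6° − 0.55 sin 30.6°) = 618×0.9824/0.5808 = 1050 N.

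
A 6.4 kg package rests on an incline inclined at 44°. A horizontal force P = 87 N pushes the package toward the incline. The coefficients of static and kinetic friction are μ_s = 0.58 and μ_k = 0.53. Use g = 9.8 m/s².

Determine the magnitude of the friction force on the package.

f ≈ 19 N (down the incline)

Resolve perpendicular to the incline: N = m g cos θ + P sin θ = 6.4×9.8×cos 44° + 87×sin 44° = 105.6 N.
Parallel to the incline: P cos θ − m g sin θ = 62.58 − 43.57 = 19.01 N; the friction needed to balance this is 19.01 N acting down the slope.
The limit of static friction is μ_s N = 61.22 N.
Since 19.01 N is within the 61.22 N limit, the package stays put and friction is exactly 19 N.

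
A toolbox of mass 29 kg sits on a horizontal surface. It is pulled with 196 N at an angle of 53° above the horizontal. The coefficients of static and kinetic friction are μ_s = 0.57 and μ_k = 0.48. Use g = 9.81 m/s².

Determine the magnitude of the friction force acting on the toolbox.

f ≈ 61.4 N

N = m g − P sin α = 284.5 − 196×sin 53° = 128 N.
For equilibrium, f = P cos α = 196×cos 53° = 118 N.
μ_s N = 0.57 × 128 = 72.94 N.
The required friction exceeds μ_s N, so the toolbox moves and f = μ_k N = 61.4 N.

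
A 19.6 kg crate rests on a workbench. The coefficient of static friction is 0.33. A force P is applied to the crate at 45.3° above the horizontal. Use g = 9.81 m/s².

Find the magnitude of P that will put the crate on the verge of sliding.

N = m g − P sin α (the pull lifts the crate).
At impending slip, P cos α = μ_s N = μ_s (m g − P sin α).
Solving: P (cos α + μ_s sin α) = μ_s m g → P = 0.33×192/(cos 45.3° + 0.33 sin 45.3°) = 63.5/0.938 = 67.6 N.

P ≈ 67.6 N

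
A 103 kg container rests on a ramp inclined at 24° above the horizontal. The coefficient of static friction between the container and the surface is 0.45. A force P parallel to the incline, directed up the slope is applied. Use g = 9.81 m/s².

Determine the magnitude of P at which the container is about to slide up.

P ≈ 826 N

At impending motion up the slope, friction acts down-slope at its limit: f = μ_s N.
P is parallel to the surface, so N = m g cos θ = 923 N.
Along the incline: P = m g sin θ + μ_s N = 411 + 0.45×923 = 826 N.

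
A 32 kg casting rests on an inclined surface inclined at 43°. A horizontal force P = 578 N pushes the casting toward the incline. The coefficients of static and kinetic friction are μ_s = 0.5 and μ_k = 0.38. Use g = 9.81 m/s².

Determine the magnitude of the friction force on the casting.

f ≈ 209 N (down the incline)

Normal direction: N = m g cos θ + P sin θ = 623.8 N.
Along the incline, the net driving force (taking up-slope positive) is P cos θ − m g sin θ = 422.7 − 214.1 = 208.6 N, so equilibrium requires friction f = -208.6 N (down-slope).
Maximum static friction: μ_s N = 0.5 × 623.8 = 311.9 N.
Since 208.6 N is within the 311.9 N limit, the casting stays put and friction is exactly 209 N.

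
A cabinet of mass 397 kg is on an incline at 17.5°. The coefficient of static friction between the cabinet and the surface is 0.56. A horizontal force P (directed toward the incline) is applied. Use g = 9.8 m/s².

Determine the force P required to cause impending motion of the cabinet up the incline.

At impending motion up the slope, friction acts down-slope at its limit: f = μ_s N.
Perpendicular to the incline: N = m g cos θ + P sin θ.
Along the incline: P cos θ = m g sin θ + μ_s N = m g sin θ + μ_s (m g cos θ + P sin θ).
Solving, P (cos θ − μ_s sin θ) = m g (sin θ + μ_s cos θ), so P = 397×9.8×(sin 17.5° + 0.56 cos 17.5°)/(cos 17.5° − 0.56 sin 17.5°) = 3890×0.8348/0.7853 = 4140 N.

P ≈ 4140 N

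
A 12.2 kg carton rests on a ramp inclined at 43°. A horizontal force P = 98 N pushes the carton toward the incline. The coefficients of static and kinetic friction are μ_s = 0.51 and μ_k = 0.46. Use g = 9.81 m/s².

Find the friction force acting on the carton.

The horizontal push has a component P sin θ into the surface, so N = m g cos θ + P sin θ = 87.53 + 66.84 = 154.4 N.
Parallel to the incline: P cos θ − m g sin θ = 71.67 − 81.62 = -9.95 N; the friction needed to balance this is 9.95 N acting up the slope.
The limit of static friction is μ_s N = 78.73 N.
|f_req| = 9.95 ≤ 78.73 N → the carton is in equilibrium; friction equals the required value.

f ≈ 9.95 N (up the incline)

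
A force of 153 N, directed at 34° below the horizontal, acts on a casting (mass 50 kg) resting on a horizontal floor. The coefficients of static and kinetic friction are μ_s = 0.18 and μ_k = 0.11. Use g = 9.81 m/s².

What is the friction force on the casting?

f ≈ 63.4 N

The vertical component of P adds to the normal force: N = m g + P sin α = 490.5 + 85.56 = 576.1 N.
The horizontal driving force is P cos α = 126.8 N, so equilibrium needs friction f = 126.8 N.
The static-friction limit is μ_s N = 103.7 N.
126.8 > 103.7 N → the casting slides; f = μ_k N = 0.11×576.1 = 63.4 N.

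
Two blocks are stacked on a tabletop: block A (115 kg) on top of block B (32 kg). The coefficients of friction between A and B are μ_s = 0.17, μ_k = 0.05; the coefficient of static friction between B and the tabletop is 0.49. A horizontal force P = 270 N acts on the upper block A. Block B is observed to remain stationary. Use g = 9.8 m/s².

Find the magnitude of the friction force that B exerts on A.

Between the blocks, N₁ = m_A g = 1127 N.
So the A–B interface can sustain at most μ_s N₁ = 191.6 N of static friction.
Since P = 270 N > 191.6 N, A slides on B; the A–B friction is kinetic: f₁ = μ_k N₁ = 0.05×1127 = 56.4 N.
By Newton's third law B feels 56.4 N forward from A. With B stationary, the floor's static friction on B balances it: f₂ = 56.4 N (well within μ_s(m_A+m_B)g = 705.9 N).

f ≈ 56.4 N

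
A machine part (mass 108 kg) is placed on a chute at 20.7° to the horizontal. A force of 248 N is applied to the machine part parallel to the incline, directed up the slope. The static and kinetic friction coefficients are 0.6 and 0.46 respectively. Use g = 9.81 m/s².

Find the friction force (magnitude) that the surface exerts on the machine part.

The normal reaction is N = m g cos θ = 991.1 N.
The friction needed for equilibrium is m g sin θ − P = 374.5 − 248 = 126.5 N, measured positive up-slope.
The static-friction ceiling is μ_s N = 0.6 × 991.1 = 594.7 N.
Since |126.5| ≤ 594.7 N, no slip — friction simply equals what equilibrium demands.

f ≈ 126 N (up the incline)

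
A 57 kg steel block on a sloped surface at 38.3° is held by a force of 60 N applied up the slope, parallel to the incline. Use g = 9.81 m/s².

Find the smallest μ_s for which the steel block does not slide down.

μ_s,min ≈ 0.653

N = m g cos θ = 438.8 N.
Friction must make up the shortfall along the incline: f = m g sin θ − P = 346.6 − 60 = 286.6 N.
At the threshold f = μ_s N, so μ_s,min = 286.6/438.8 = 0.653.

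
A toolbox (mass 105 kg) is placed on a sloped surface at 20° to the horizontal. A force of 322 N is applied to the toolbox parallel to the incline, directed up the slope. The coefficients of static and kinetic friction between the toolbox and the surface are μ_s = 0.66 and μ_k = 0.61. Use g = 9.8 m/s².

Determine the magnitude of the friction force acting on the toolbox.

The normal reaction is N = m g cos θ = 966.9 N.
The friction needed for equilibrium is m g sin θ − P = 351.9 − 322 = 29.94 N, measured positive up-slope.
Maximum static friction available: μ_s N = 0.66 × 966.9 = 638.2 N.
Since |29.94| ≤ 638.2 N, no slip — friction simply equals what equilibrium demands.

f ≈ 29.9 N (up the incline)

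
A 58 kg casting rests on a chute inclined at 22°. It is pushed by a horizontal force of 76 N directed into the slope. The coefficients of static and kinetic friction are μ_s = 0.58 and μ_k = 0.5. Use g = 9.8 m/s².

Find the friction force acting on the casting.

Resolve perpendicular to the incline: N = m g cos θ + P sin θ = 58×9.8×cos 22° + 76×sin 22° = 555.5 N.
Parallel to the incline: P cos θ − m g sin θ = 70.47 − 212.9 = -142.5 N; the friction needed to balance this is 142.5 N acting up the slope.
Maximum static friction: μ_s N = 0.58 × 555.5 = 322.2 N.
|f_req| = 142.5 ≤ 322.2 N → the casting is in equilibrium; friction equals the required value.

f ≈ 142 N (up the incline)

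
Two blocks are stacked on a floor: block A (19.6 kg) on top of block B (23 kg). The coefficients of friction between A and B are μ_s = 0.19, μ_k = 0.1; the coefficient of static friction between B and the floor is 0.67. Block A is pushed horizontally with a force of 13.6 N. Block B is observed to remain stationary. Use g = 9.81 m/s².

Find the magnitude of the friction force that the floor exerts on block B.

f ≈ 13.6 N

The normal force B exerts on A is simply A's weight, N₁ = 192.3 N.
Maximum static friction on A from B: μ_s N₁ = 0.19×192.3 = 36.53 N.
P = 13.6 N is within that limit, so A and B move together (both at rest); the A–B friction is simply f₁ = P = 13.6 N.
By Newton's third law B feels 13.6 N forward from A. With B stationary, the floor's static friction on B balances it: f₂ = 13.6 N (well within μ_s(m_A+m_B)g = 280 N).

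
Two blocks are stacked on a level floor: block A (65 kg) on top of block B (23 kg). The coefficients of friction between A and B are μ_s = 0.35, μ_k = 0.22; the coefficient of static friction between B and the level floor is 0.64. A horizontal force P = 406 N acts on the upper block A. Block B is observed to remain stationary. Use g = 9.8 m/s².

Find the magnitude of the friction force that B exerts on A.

f ≈ 140 N

Between the blocks, N₁ = m_A g = 637 N.
Maximum static friction on A from B: μ_s N₁ = 0.35×637 = 222.9 N.
Since P = 406 N > 222.9 N, A slides on B; the A–B friction is kinetic: f₁ = μ_k N₁ = 0.22×637 = 140 N.
By Newton's third law B feels 140 N forward from A. With B stationary, the floor's static friction on B balances it: f₂ = 140 N (well within μ_s(m_A+m_B)g = 551.9 N).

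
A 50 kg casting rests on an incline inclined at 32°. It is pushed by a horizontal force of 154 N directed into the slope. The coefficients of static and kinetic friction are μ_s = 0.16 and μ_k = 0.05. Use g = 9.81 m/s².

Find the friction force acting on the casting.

f ≈ 24.9 N (up the incline)

Resolve perpendicular to the incline: N = m g cos θ + P sin θ = 50×9.81×cos 32° + 154×sin 32° = 497.6 N.
Parallel to the incline: P cos θ − m g sin θ = 130.6 − 259.9 = -129.3 N; the friction needed to balance this is 129.3 N acting up the slope.
Maximum static friction: μ_s N = 0.16 × 497.6 = 79.61 N.
|f_req| = 129.3 > 79.61 N → the casting slides down the incline; f = μ_k N = 0.05 × 497.6 = 24.9 N.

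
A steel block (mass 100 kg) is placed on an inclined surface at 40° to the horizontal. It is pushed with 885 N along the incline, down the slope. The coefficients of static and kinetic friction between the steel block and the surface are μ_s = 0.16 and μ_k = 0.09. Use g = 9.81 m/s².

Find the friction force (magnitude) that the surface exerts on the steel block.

f ≈ 67.6 N (up the incline)

Perpendicular to the surface, N = m g cos θ = 100·9.81·cos 40° = 751.5 N.
For equilibrium along the incline the friction force must supply f = m g sin θ + P = 630.6 + 885 = 1516 N (positive meaning up-slope).
Maximum static friction available: μ_s N = 0.16 × 751.5 = 120.2 N.
|1516| exceeds 120.2 N, so the steel block slips down-slope; friction is kinetic, f = μ_k N = 0.09×751.5 = 67.6 N.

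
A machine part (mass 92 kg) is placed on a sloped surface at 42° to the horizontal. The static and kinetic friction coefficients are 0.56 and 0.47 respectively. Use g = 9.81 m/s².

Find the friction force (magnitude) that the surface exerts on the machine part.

f ≈ 315 N (up the incline)

The normal reaction is N = m g cos θ = 670.7 N.
Along the slope the weight component is m g sin θ = 603.9 N; friction must supply exactly this, acting up-slope.
The static-friction ceiling is μ_s N = 0.56 × 670.7 = 375.6 N.
Since |603.9| > 375.6 N, static friction cannot hold it; the machine part slides down the incline and kinetic friction applies: f = μ_k N = 0.47 × 670.7 = 315 N.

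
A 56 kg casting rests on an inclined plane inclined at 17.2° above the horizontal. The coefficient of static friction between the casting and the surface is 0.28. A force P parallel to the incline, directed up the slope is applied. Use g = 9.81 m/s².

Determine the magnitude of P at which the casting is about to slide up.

P ≈ 309 N

At impending motion up the slope, friction acts down-slope at its limit: f = μ_s N.
P is parallel to the surface, so N = m g cos θ = 525 N.
Along the incline: P = m g sin θ + μ_s N = 162 + 0.28×525 = 309 N.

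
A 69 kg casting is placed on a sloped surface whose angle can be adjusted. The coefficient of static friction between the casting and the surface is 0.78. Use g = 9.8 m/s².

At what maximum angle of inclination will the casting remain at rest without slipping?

At the slip threshold, m g sin θ = μ_s · m g cos θ, so tan θ = μ_s.
θ_max = arctan(0.78) = 38°.

θ_max ≈ 38°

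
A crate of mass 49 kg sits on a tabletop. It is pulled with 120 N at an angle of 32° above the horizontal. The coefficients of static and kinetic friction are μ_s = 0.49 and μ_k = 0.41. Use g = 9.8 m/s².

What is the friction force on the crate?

Vertical equilibrium gives N = m g − P sin α = 416.6 N.
For equilibrium, f = P cos α = 120×cos 32° = 101.8 N.
The static-friction limit is μ_s N = 204.1 N.
101.8 ≤ 204.1 N → static; friction equals the required 102 N.

f ≈ 102 N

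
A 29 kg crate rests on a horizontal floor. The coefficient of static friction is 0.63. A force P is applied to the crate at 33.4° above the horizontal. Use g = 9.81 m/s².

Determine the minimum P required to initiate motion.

P ≈ 152 N

N = m g − P sin α (the pull lifts the crate).
At impending slip, P cos α = μ_s N = μ_s (m g − P sin α).
Solving: P (cos α + μ_s sin α) = μ_s m g → P = 0.63×284/(cos 33.4° + 0.63 sin 33.4°) = 179/1.182 = 152 N.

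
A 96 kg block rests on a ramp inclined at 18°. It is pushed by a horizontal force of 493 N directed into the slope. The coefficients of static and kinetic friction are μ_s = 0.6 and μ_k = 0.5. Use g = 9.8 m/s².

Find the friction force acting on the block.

f ≈ 178 N (down the incline)

The horizontal push has a component P sin θ into the surface, so N = m g cos θ + P sin θ = 894.8 + 152.3 = 1047 N.
Along the incline, the net driving force (taking up-slope positive) is P cos θ − m g sin θ = 468.9 − 290.7 = 178.1 N, so equilibrium requires friction f = -178.1 N (down-slope).
The limit of static friction is μ_s N = 628.3 N.
Since 178.1 N is within the 628.3 N limit, the block stays put and friction is exactly 178 N.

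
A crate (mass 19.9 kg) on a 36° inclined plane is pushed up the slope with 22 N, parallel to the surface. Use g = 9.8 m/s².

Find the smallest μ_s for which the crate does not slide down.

N = m g cos θ = 157.8 N.
Friction must make up the shortfall along the incline: f = m g sin θ − P = 114.6 − 22 = 92.63 N.
At the threshold f = μ_s N, so μ_s,min = 92.63/157.8 = 0.587.

μ_s,min ≈ 0.587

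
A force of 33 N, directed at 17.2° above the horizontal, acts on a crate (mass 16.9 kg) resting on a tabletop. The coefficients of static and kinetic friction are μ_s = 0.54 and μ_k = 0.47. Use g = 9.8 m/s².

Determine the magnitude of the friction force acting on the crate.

f ≈ 31.5 N

Vertical equilibrium gives N = m g − P sin α = 155.9 N.
For equilibrium, f = P cos α = 33×cos 17.2° = 31.52 N.
The static-friction limit is μ_s N = 84.17 N.
Since 31.52 N does not exceed the limit, the crate stays at rest and f = 31.5 N.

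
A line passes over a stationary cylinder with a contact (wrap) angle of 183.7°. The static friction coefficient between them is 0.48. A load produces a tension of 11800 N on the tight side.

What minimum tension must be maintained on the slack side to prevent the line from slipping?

T_min ≈ 2530 N

Capstan equation at impending slip: T_tight/T_slack = e^{μβ}.
β = 183.7° = 3.206 rad; e^{μβ} = e^{0.48×3.206} = 4.66.
T_slack = T_tight / e^{μβ} = 11800 / 4.66 = 2530 N.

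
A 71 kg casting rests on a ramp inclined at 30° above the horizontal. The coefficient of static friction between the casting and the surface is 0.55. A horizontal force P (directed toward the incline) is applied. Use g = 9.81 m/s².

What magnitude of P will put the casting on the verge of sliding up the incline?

At impending motion up the slope, friction acts down-slope at its limit: f = μ_s N.
Perpendicular to the incline: N = m g cos θ + P sin θ.
Along the incline: P cos θ = m g sin θ + μ_s N = m g sin θ + μ_s (m g cos θ + P sin θ).
Solving, P (cos θ − μ_s sin θ) = m g (sin θ + μ_s cos θ), so P = 71×9.81×(sin 30° + 0.55 cos 30°)/(cos 30° − 0.55 sin 30°) = 697×0.9763/0.591 = 1150 N.

P ≈ 1150 N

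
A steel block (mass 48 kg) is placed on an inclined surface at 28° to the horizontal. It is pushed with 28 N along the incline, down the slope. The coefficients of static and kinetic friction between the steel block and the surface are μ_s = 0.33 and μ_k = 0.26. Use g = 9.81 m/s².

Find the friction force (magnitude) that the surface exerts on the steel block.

f ≈ 108 N (up the incline)

The normal reaction is N = m g cos θ = 415.8 N.
Parallel to the incline, ΣF = 0 gives f = m g sin θ + P = 221.1 + 28 = 249.1 N (up-slope positive).
Maximum static friction available: μ_s N = 0.33 × 415.8 = 137.2 N.
Since |249.1| > 137.2 N, static friction cannot hold it; the steel block slides down the incline and kinetic friction applies: f = μ_k N = 0.26 × 415.8 = 108 N.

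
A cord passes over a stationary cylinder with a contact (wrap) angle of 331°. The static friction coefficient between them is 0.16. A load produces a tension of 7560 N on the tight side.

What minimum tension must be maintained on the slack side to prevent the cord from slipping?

Capstan equation at impending slip: T_tight/T_slack = e^{μβ}.
β = 331° = 5.777 rad; e^{μβ} = e^{0.16×5.777} = 2.52.
T_slack = T_tight / e^{μβ} = 7560 / 2.52 = 3000 N.

T_min ≈ 3000 N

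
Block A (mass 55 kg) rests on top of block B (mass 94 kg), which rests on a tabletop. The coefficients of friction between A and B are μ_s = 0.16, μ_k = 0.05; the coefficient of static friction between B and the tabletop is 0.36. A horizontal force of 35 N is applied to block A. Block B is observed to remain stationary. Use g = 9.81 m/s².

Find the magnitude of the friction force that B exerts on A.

Normal force at the A–B interface: N₁ = m_A g = 539.6 N.
Maximum static friction on A from B: μ_s N₁ = 0.16×539.6 = 86.33 N.
P = 35 N is within that limit, so A and B move together (both at rest); the A–B friction is simply f₁ = P = 35 N.
By Newton's third law B feels 35 N forward from A. With B stationary, the floor's static friction on B balances it: f₂ = 35 N (well within μ_s(m_A+m_B)g = 526.2 N).

f ≈ 35 N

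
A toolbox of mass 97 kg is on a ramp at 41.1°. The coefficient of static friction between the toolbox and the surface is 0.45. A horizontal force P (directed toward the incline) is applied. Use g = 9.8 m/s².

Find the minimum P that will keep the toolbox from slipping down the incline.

The toolbox tends to slide down (tan θ > μ_s), so at the point of impending slip friction acts up-slope at its limit: f = μ_s N.
Perpendicular to the incline: N = m g cos θ + P sin θ.
Along the incline: P cos θ + μ_s N = m g sin θ, i.e. P cos θ + μ_s (m g cos θ + P sin θ) = m g sin θ.
Solving, P (cos θ + μ_s sin θ) = m g (sin θ − μ_s cos θ), so P = 951×0.3183/1.049 = 288 N.

P_min ≈ 288 N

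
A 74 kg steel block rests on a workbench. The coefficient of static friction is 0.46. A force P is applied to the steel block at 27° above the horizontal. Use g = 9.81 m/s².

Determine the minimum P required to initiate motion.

P ≈ 304 N

N = m g − P sin α (the pull lifts the steel block).
At impending slip, P cos α = μ_s N = μ_s (m g − P sin α).
Solving: P (cos α + μ_s sin α) = μ_s m g → P = 0.46×726/(cos 27° + 0.46 sin 27°) = 334/1.1 = 304 N.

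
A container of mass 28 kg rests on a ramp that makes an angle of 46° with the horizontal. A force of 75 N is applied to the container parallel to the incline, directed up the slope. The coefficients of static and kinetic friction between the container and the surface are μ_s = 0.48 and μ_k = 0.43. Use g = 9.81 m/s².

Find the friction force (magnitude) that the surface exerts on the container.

f ≈ 82 N (up the incline)

The normal reaction is N = m g cos θ = 190.8 N.
Parallel to the incline, ΣF = 0 gives f = m g sin θ − P = 197.6 − 75 = 122.6 N (up-slope positive).
Static friction can supply at most μ_s N = 91.59 N.
Since |122.6| > 91.59 N, static friction cannot hold it; the container slides down the incline and kinetic friction applies: f = μ_k N = 0.43 × 190.8 = 82 N.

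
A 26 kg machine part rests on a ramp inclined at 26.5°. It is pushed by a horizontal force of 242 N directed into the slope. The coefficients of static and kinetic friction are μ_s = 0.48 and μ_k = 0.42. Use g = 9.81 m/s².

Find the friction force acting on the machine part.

f ≈ 103 N (down the incline)

Resolve perpendicular to the incline: N = m g cos θ + P sin θ = 26×9.81×cos 26.5° + 242×sin 26.5° = 336.2 N.
Parallel to the incline: P cos θ − m g sin θ = 216.6 − 113.8 = 102.8 N; the friction needed to balance this is 102.8 N acting down the slope.
The limit of static friction is μ_s N = 161.4 N.
|f_req| = 102.8 ≤ 161.4 N → the machine part is in equilibrium; friction equals the required value.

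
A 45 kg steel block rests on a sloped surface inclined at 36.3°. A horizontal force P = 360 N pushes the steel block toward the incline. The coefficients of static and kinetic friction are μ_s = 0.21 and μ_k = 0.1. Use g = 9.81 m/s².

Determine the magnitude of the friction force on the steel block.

Normal direction: N = m g cos θ + P sin θ = 568.9 N.
Along the incline, the net driving force (taking up-slope positive) is P cos θ − m g sin θ = 290.1 − 261.3 = 28.79 N, so equilibrium requires friction f = -28.79 N (down-slope).
The limit of static friction is μ_s N = 119.5 N.
|f_req| = 28.79 ≤ 119.5 N → the steel block is in equilibrium; friction equals the required value.

f ≈ 28.8 N (down the incline)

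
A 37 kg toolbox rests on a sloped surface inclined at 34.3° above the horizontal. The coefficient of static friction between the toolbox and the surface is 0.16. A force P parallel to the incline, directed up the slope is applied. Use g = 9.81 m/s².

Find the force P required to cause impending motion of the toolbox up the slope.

P ≈ 253 N

At impending motion up the slope, friction acts down-slope at its limit: f = μ_s N.
P is parallel to the surface, so N = m g cos θ = 300 N.
Along the incline: P = m g sin θ + μ_s N = 205 + 0.16×300 = 253 N.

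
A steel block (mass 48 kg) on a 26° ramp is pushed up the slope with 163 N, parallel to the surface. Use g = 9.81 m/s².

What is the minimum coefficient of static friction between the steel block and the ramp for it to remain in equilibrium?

N = m g cos θ = 423.2 N.
Friction must make up the shortfall along the incline: f = m g sin θ − P = 206.4 − 163 = 43.42 N.
At the threshold f = μ_s N, so μ_s,min = 43.42/423.2 = 0.103.

μ_s,min ≈ 0.103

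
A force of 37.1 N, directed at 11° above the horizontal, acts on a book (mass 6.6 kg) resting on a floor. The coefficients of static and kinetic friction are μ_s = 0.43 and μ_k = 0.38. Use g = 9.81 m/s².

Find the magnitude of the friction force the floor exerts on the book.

f ≈ 21.9 N

Vertical equilibrium gives N = m g − P sin α = 57.67 N.
The horizontal driving force is P cos α = 36.42 N, so equilibrium needs friction f = 36.42 N.
μ_s N = 0.43 × 57.67 = 24.8 N.
36.42 > 24.8 N → the book slides; f = μ_k N = 0.38×57.67 = 21.9 N.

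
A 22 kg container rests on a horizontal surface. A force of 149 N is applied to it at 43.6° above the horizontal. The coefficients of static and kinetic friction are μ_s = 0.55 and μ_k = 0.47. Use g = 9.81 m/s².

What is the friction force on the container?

N = m g − P sin α = 215.8 − 149×sin 43.6° = 113.1 N.
Horizontally, friction must balance P cos α = 107.9 N.
The static-friction limit is μ_s N = 62.19 N.
The required friction exceeds μ_s N, so the container moves and f = μ_k N = 53.1 N.

f ≈ 53.1 N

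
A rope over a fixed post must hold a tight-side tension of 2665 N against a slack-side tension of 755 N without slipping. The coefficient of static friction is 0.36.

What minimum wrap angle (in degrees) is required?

T₂/T₁ = e^{μβ} → β = ln(T₂/T₁)/μ.
β = ln(2665/755)/0.36 = 1.261/0.36 = 3.503 rad.
In degrees: β = 3.503 × 180/π = 201°.

β_min ≈ 201°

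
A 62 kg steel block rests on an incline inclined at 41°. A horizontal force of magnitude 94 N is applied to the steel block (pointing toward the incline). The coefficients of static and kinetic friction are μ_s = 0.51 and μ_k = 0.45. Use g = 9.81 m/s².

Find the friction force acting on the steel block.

The horizontal push has a component P sin θ into the surface, so N = m g cos θ + P sin θ = 459 + 61.67 = 520.7 N.
Along the incline, the net driving force (taking up-slope positive) is P cos θ − m g sin θ = 70.94 − 399 = -328.1 N, so equilibrium requires friction f = 328.1 N (up-slope).
Maximum static friction: μ_s N = 0.51 × 520.7 = 265.6 N.
|f_req| = 328.1 > 265.6 N → the steel block slides down the incline; f = μ_k N = 0.45 × 520.7 = 234 N.

f ≈ 234 N (up the incline)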